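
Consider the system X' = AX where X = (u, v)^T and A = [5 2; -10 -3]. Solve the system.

Coefficient matrix A = [[5, 2], [-10, -3]].
Characteristic polynomial det(A - λI) = λ^2 - 2λ + 5 = 0.
Eigenvalues λ = 1 ± 2i (complex conjugate pair).
For λ=1+2i: an eigenvector is (-1,2) - i(0,1) = (-1, 2 - i).
A real fundamental pair from Re and Im of e^((1+2i)t)v: X_1 = e^(t)(cos(2t)·(-1,2) + sin(2t)·(0,1)), X_2 = e^(t)(sin(2t)·(-1,2) - cos(2t)·(0,1)).
General solution: K_1X_1 + K_2X_2.

u(t) = -K_1e^(t)cos(2t) - K_2e^(t)sin(2t), v(t) = K_1e^(t)sin(2t) + 2K_1e^(t)cos(2t) + 2K_2e^(t)sin(2t) - K_2e^(t)cos(2t)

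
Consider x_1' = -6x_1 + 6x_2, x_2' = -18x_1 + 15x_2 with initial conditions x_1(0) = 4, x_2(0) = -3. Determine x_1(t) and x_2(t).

Coefficient matrix A = [[-6, 6], [-18, 15]].
Characteristic polynomial det(A - λI) = λ^2 - 9λ + 18 = 0.
Eigenvalues λ = 6, 3.
For λ=6: (A-λI) row 1 is [-12, 6], so an eigenvector is (-1, -2).
For λ=3: (A-λI) row 1 is [-9, 6], so an eigenvector is (2, 3).
General solution: c_1e^(6t)(-1,-2) + c_2e^(3t)(2,3).
Applying x_1(0)=4, x_2(0)=-3 gives c_1=18, c_2=11.

x_1(t) = -18e^(6t) + 22e^(3t), x_2(t) = -36e^(6t) + 33e^(3t)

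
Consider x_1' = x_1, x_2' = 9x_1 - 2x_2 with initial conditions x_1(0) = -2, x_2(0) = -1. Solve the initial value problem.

x_1(t) = -2e^(t), x_2(t) = -6e^(t) + 5e^(-2t)

Coefficient matrix A = [[1, 0], [9, -2]].
Characteristic polynomial det(A - λI) = λ^2 + λ - 2 = 0.
Eigenvalues λ = 1, -2.
For λ=1: (A-λI) row 2 is [9, -3], so an eigenvector is (-1, -3).
For λ=-2: (A-λI) row 1 is [3, 0], so an eigenvector is (0, -1).
General solution: K_1e^(t)(-1,-3) + K_2e^(-2t)(0,-1).
Applying x_1(0)=-2, x_2(0)=-1 gives K_1=2, K_2=-5.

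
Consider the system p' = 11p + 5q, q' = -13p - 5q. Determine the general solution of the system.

Coefficient matrix A = [[11, 5], [-13, -5]].
Characteristic polynomial det(A - λI) = λ^2 - 6λ + 10 = 0.
Eigenvalues λ = 3 ± i (complex conjugate pair).
For λ=3+i: an eigenvector is (2,-3) - i(1,-2) = (2 - i, -3 + 2i).
A real fundamental pair from Re and Im of e^((3+i)t)v: X_1 = e^(3t)(cos(t)·(2,-3) + sin(t)·(1,-2)), X_2 = e^(3t)(sin(t)·(2,-3) - cos(t)·(1,-2)).
General solution: c_1X_1 + c_2X_2.

p(t) = c_1e^(3t)sin(t) + 2c_1e^(3t)cos(t) + 2c_2e^(3t)sin(t) - c_2e^(3t)cos(t), q(t) = -2c_1e^(3t)sin(t) - 3c_1e^(3t)cos(t) - 3c_2e^(3t)sin(t) + 2c_2e^(3t)cos(t)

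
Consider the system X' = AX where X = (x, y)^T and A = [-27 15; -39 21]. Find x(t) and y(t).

x(t) = -2C_1e^(-3t)sin(3t) - C_1e^(-3t)cos(3t) - C_2e^(-3t)sin(3t) + 2C_2e^(-3t)cos(3t), y(t) = -3C_1e^(-3t)sin(3t) - 2C_1e^(-3t)cos(3t) - 2C_2e^(-3t)sin(3t) + 3C_2e^(-3t)cos(3t)

Coefficient matrix A = [[-27, 15], [-39, 21]].
Characteristic polynomial det(A - λI) = λ^2 + 6λ + 18 = 0.
Eigenvalues λ = -3 ± 3i (complex conjugate pair).
For λ=-3+3i: an eigenvector is (-1,-2) - i(-2,-3) = (-1 + 2i, -2 + 3i).
A real fundamental pair from Re and Im of e^((-3+3i)t)v: X_1 = e^(-3t)(cos(3t)·(-1,-2) + sin(3t)·(-2,-3)), X_2 = e^(-3t)(sin(3t)·(-1,-2) - cos(3t)·(-2,-3)).
General solution: C_1X_1 + C_2X_2.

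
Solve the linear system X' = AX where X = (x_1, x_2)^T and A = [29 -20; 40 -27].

Coefficient matrix A = [[29, -20], [40, -27]].
Characteristic polynomial det(A - λI) = λ^2 - 2λ + 17 = 0.
Eigenvalues λ = 1 ± 4i (complex conjugate pair).
For λ=1+4i: an eigenvector is (2,3) - i(-1,-1) = (2 + i, 3 + i).
A real fundamental pair from Re and Im of e^((1+4i)t)v: X_1 = e^(t)(cos(4t)·(2,3) + sin(4t)·(-1,-1)), X_2 = e^(t)(sin(4t)·(2,3) - cos(4t)·(-1,-1)).
General solution: c_1X_1 + c_2X_2.

x_1(t) = -c_1e^(t)sin(4t) + 2c_1e^(t)cos(4t) + 2c_2e^(t)sin(4t) + c_2e^(t)cos(4t), x_2(t) = -c_1e^(t)sin(4t) + 3c_1e^(t)cos(4t) + 3c_2e^(t)sin(4t) + c_2e^(t)cos(4t)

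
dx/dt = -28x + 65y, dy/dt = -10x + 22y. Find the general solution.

x(t) = -3C_1e^(-3t)sin(5t) - 2C_1e^(-3t)cos(5t) - 2C_2e^(-3t)sin(5t) + 3C_2e^(-3t)cos(5t), y(t) = -C_1e^(-3t)sin(5t) - C_1e^(-3t)cos(5t) - C_2e^(-3t)sin(5t) + C_2e^(-3t)cos(5t)

Coefficient matrix A = [[-28, 65], [-10, 22]].
Characteristic polynomial det(A - λI) = λ^2 + 6λ + 34 = 0.
Eigenvalues λ = -3 ± 5i (complex conjugate pair).
For λ=-3+5i: an eigenvector is (-2,-1) - i(-3,-1) = (-2 + 3i, -1 + i).
A real fundamental pair from Re and Im of e^((-3+5i)t)v: X_1 = e^(-3t)(cos(5t)·(-2,-1) + sin(5t)·(-3,-1)), X_2 = e^(-3t)(sin(5t)·(-2,-1) - cos(5t)·(-3,-1)).
General solution: C_1X_1 + C_2X_2.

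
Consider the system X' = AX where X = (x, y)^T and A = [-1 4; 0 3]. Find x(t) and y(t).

Coefficient matrix A = [[-1, 4], [0, 3]].
Characteristic polynomial det(A - λI) = λ^2 - 2λ - 3 = 0.
Eigenvalues λ = -1, 3.
For λ=-1: (A-λI) row 1 is [0, 4], so an eigenvector is (1, 0).
For λ=3: (A-λI) row 1 is [-4, 4], so an eigenvector is (-1, -1).
General solution: K_1e^(-t)(1,0) + K_2e^(3t)(-1,-1).

x(t) = K_1e^(-t) - K_2e^(3t), y(t) = -K_2e^(3t)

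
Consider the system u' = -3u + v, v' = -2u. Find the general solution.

u(t) = -C_1e^(-2t) - C_2e^(-t), v(t) = -C_1e^(-2t) - 2C_2e^(-t)

Coefficient matrix A = [[-3, 1], [-2, 0]].
Characteristic polynomial det(A - λI) = λ^2 + 3λ + 2 = 0.
Eigenvalues λ = -2, -1.
For λ=-2: (A-λI) row 1 is [-1, 1], so an eigenvector is (-1, -1).
For λ=-1: (A-λI) row 1 is [-2, 1], so an eigenvector is (-1, -2).
General solution: C_1e^(-2t)(-1,-1) + C_2e^(-t)(-1,-2).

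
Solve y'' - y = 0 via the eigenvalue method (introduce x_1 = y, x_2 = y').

Let x_1 = y, x_2 = y'. Then x_1' = x_2 and x_2' = x_1.
A = [[0,1],[1,0]]; det(A-λI) = λ^2 - 1.
Eigenvalues λ = -1, 1 with eigenvectors (1,-1), (1,1).

y(t) = C_1e^(-t) + C_2e^(t)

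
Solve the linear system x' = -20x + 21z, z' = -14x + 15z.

Coefficient matrix A = [[-20, 21], [-14, 15]].
Characteristic polynomial det(A - λI) = λ^2 + 5λ - 6 = 0.
Eigenvalues λ = -6, 1.
For λ=-6: (A-λI) row 1 is [-14, 21], so an eigenvector is (3, 2).
For λ=1: (A-λI) row 1 is [-21, 21], so an eigenvector is (1, 1).
General solution: K_1e^(-6t)(3,2) + K_2e^(t)(1,1).

x(t) = 3K_1e^(-6t) + K_2e^(t), z(t) = 2K_1e^(-6t) + K_2e^(t)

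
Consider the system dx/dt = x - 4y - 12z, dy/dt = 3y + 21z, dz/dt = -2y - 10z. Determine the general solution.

Coefficient matrix A = [[1, -4, -12], [0, 3, 21], [0, -2, -10]].
det(A - λI) = 0 gives eigenvalues λ = 1, -3, -4.
For λ=1: eigenvector (1,0,0).
For λ=-3: eigenvector (1,7,-2).
For λ=-4: eigenvector (0,-3,1).
General solution: C_1e^(t)(1,0,0) + C_2e^(-3t)(1,7,-2) + C_3e^(-4t)(0,-3,1).

x(t) = C_1e^(t) + C_2e^(-3t), y(t) = 7C_2e^(-3t) - 3C_3e^(-4t), z(t) = -2C_2e^(-3t) + C_3e^(-4t)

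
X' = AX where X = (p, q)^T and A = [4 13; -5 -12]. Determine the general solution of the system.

Coefficient matrix A = [[4, 13], [-5, -12]].
Characteristic polynomial det(A - λI) = λ^2 + 8λ + 17 = 0.
Eigenvalues λ = -4 ± i (complex conjugate pair).
For λ=-4+i: an eigenvector is (-3,2) - i(2,-1) = (-3 - 2i, 2 + i).
A real fundamental pair from Re and Im of e^((-4+i)t)v: X_1 = e^(-4t)(cos(t)·(-3,2) + sin(t)·(2,-1)), X_2 = e^(-4t)(sin(t)·(-3,2) - cos(t)·(2,-1)).
General solution: K_1X_1 + K_2X_2.

p(t) = 2K_1e^(-4t)sin(t) - 3K_1e^(-4t)cos(t) - 3K_2e^(-4t)sin(t) - 2K_2e^(-4t)cos(t), q(t) = -K_1e^(-4t)sin(t) + 2K_1e^(-4t)cos(t) + 2K_2e^(-4t)sin(t) + K_2e^(-4t)cos(t)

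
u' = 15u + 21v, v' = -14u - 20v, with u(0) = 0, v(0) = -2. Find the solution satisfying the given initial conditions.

u(t) = -6e^(t) + 6e^(-6t), v(t) = 4e^(t) - 6e^(-6t)

Coefficient matrix A = [[15, 21], [-14, -20]].
Characteristic polynomial det(A - λI) = λ^2 + 5λ - 6 = 0.
Eigenvalues λ = -6, 1.
For λ=-6: (A-λI) row 1 is [21, 21], so an eigenvector is (1, -1).
For λ=1: (A-λI) row 1 is [14, 21], so an eigenvector is (-3, 2).
General solution: K_1e^(-6t)(1,-1) + K_2e^(t)(-3,2).
Applying u(0)=0, v(0)=-2 gives K_1=6, K_2=2.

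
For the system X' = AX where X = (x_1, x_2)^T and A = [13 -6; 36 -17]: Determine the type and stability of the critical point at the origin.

A = [[13,-6],[36,-17]]; det(A-λI) = λ^2 + 4λ - 5.
λ = 1, -5: opposite signs.

saddle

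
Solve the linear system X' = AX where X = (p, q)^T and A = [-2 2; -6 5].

p(t) = -2c_1e^(t) - c_2e^(2t), q(t) = -3c_1e^(t) - 2c_2e^(2t)

Coefficient matrix A = [[-2, 2], [-6, 5]].
Characteristic polynomial det(A - λI) = λ^2 - 3λ + 2 = 0.
Eigenvalues λ = 1, 2.
For λ=1: (A-λI) row 1 is [-3, 2], so an eigenvector is (-2, -3).
For λ=2: (A-λI) row 1 is [-4, 2], so an eigenvector is (-1, -2).
General solution: c_1e^(t)(-2,-3) + c_2e^(2t)(-1,-2).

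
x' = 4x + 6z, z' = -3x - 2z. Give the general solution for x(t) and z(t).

Coefficient matrix A = [[4, 6], [-3, -2]].
Characteristic polynomial det(A - λI) = λ^2 - 2λ + 10 = 0.
Eigenvalues λ = 1 ± 3i (complex conjugate pair).
For λ=1+3i: an eigenvector is (-1,0) - i(-1,1) = (-1 + i, 0 - i).
A real fundamental pair from Re and Im of e^((1+3i)t)v: X_1 = e^(t)(cos(3t)·(-1,0) + sin(3t)·(-1,1)), X_2 = e^(t)(sin(3t)·(-1,0) - cos(3t)·(-1,1)).
General solution: C_1X_1 + C_2X_2.

x(t) = -C_1e^(t)sin(3t) - C_1e^(t)cos(3t) - C_2e^(t)sin(3t) + C_2e^(t)cos(3t), z(t) = C_1e^(t)sin(3t) - C_2e^(t)cos(3t)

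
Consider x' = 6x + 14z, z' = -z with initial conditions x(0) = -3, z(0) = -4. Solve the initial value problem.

x(t) = -11e^(6t) + 8e^(-t), z(t) = -4e^(-t)

Coefficient matrix A = [[6, 14], [0, -1]].
Characteristic polynomial det(A - λI) = λ^2 - 5λ - 6 = 0.
Eigenvalues λ = 6, -1.
For λ=6: (A-λI) row 1 is [0, 14], so an eigenvector is (-1, 0).
For λ=-1: (A-λI) row 1 is [7, 14], so an eigenvector is (2, -1).
General solution: c_1e^(6t)(-1,0) + c_2e^(-t)(2,-1).
Applying x(0)=-3, z(0)=-4 gives c_1=11, c_2=4.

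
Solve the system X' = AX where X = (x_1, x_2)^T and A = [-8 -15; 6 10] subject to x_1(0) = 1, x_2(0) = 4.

x_1(t) = -23e^(t)sin(3t) + e^(t)cos(3t), x_2(t) = 14e^(t)sin(3t) + 4e^(t)cos(3t)

Coefficient matrix A = [[-8, -15], [6, 10]].
Characteristic polynomial det(A - λI) = λ^2 - 2λ + 10 = 0.
Eigenvalues λ = 1 ± 3i (complex conjugate pair).
For λ=1+3i: an eigenvector is (1,-1) - i(2,-1) = (1 - 2i, -1 + i).
A real fundamental pair from Re and Im of e^((1+3i)t)v: X_1 = e^(t)(cos(3t)·(1,-1) + sin(3t)·(2,-1)), X_2 = e^(t)(sin(3t)·(1,-1) - cos(3t)·(2,-1)).
General solution: C_1X_1 + C_2X_2.
Applying x_1(0)=1, x_2(0)=4 gives C_1=-9, C_2=-5.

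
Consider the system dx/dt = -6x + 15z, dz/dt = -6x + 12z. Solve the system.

Coefficient matrix A = [[-6, 15], [-6, 12]].
Characteristic polynomial det(A - λI) = λ^2 - 6λ + 18 = 0.
Eigenvalues λ = 3 ± 3i (complex conjugate pair).
For λ=3+3i: an eigenvector is (-1,-1) - i(-2,-1) = (-1 + 2i, -1 + i).
A real fundamental pair from Re and Im of e^((3+3i)t)v: X_1 = e^(3t)(cos(3t)·(-1,-1) + sin(3t)·(-2,-1)), X_2 = e^(3t)(sin(3t)·(-1,-1) - cos(3t)·(-2,-1)).
General solution: C_1X_1 + C_2X_2.

x(t) = -2C_1e^(3t)sin(3t) - C_1e^(3t)cos(3t) - C_2e^(3t)sin(3t) + 2C_2e^(3t)cos(3t), z(t) = -C_1e^(3t)sin(3t) - C_1e^(3t)cos(3t) - C_2e^(3t)sin(3t) + C_2e^(3t)cos(3t)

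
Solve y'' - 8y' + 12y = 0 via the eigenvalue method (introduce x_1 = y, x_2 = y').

Let x_1 = y, x_2 = y'. Then x_1' = x_2 and x_2' = -12x_1 + 8x_2.
A = [[0,1],[-12,8]]; det(A-λI) = λ^2 - 8λ + 12.
Eigenvalues λ = 6, 2 with eigenvectors (1,6), (1,2).

y(t) = c_1e^(6t) + c_2e^(2t)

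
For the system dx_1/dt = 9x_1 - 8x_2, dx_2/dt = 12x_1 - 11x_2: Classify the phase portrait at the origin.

saddle

A = [[9,-8],[12,-11]]; det(A-λI) = λ^2 + 2λ - 3.
λ = -3, 1: opposite signs.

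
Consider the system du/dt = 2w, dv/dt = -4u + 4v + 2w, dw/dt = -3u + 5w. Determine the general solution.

u(t) = c_1e^(2t) + 2c_3e^(3t), v(t) = c_1e^(2t) + c_2e^(4t) + 2c_3e^(3t), w(t) = c_1e^(2t) + 3c_3e^(3t)

Coefficient matrix A = [[0, 0, 2], [-4, 4, 2], [-3, 0, 5]].
det(A - λI) = 0 gives eigenvalues λ = 2, 4, 3.
For λ=2: eigenvector (1,1,1).
For λ=4: eigenvector (0,1,0).
For λ=3: eigenvector (2,2,3).
General solution: c_1e^(2t)(1,1,1) + c_2e^(4t)(0,1,0) + c_3e^(3t)(2,2,3).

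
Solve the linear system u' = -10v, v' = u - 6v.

Coefficient matrix A = [[0, -10], [1, -6]].
Characteristic polynomial det(A - λI) = λ^2 + 6λ + 10 = 0.
Eigenvalues λ = -3 ± i (complex conjugate pair).
For λ=-3+i: an eigenvector is (3,1) - i(-1,0) = (3 + i, 1).
A real fundamental pair from Re and Im of e^((-3+i)t)v: X_1 = e^(-3t)(cos(t)·(3,1) + sin(t)·(-1,0)), X_2 = e^(-3t)(sin(t)·(3,1) - cos(t)·(-1,0)).
General solution: K_1X_1 + K_2X_2.

u(t) = -K_1e^(-3t)sin(t) + 3K_1e^(-3t)cos(t) + 3K_2e^(-3t)sin(t) + K_2e^(-3t)cos(t), v(t) = K_1e^(-3t)cos(t) + K_2e^(-3t)sin(t)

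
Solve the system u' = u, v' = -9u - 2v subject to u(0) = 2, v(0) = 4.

u(t) = 2e^(t), v(t) = -6e^(t) + 10e^(-2t)

Coefficient matrix A = [[1, 0], [-9, -2]].
Characteristic polynomial det(A - λI) = λ^2 + λ - 2 = 0.
Eigenvalues λ = 1, -2.
For λ=1: (A-λI) row 2 is [-9, -3], so an eigenvector is (1, -3).
For λ=-2: (A-λI) row 1 is [3, 0], so an eigenvector is (0, -1).
General solution: K_1e^(t)(1,-3) + K_2e^(-2t)(0,-1).
Applying u(0)=2, v(0)=4 gives K_1=2, K_2=-10.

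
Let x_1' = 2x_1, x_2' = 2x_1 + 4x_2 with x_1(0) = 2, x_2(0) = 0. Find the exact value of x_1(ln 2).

A = [[2,0],[2,4]]; eigenvalues λ = 4, 2.
Eigenvectors: (0,1) for λ=4, (-1,1) for λ=2.
From the initial condition, c_1 = 2, c_2 = -2.
x_1(ln 2) = (2)(2^4)(0) + (-2)(2^2)(-1) = 8.

8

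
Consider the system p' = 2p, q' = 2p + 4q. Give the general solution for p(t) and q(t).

p(t) = -K_1e^(2t), q(t) = K_1e^(2t) - K_2e^(4t)

Coefficient matrix A = [[2, 0], [2, 4]].
Characteristic polynomial det(A - λI) = λ^2 - 6λ + 8 = 0.
Eigenvalues λ = 2, 4.
For λ=2: (A-λI) row 2 is [2, 2], so an eigenvector is (-1, 1).
For λ=4: (A-λI) row 1 is [-2, 0], so an eigenvector is (0, -1).
General solution: K_1e^(2t)(-1,1) + K_2e^(4t)(0,-1).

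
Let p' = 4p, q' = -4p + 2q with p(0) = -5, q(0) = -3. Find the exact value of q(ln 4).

A = [[4,0],[-4,2]]; eigenvalues λ = 2, 4.
Eigenvectors: (0,1) for λ=2, (1,-2) for λ=4.
From the initial condition, c_1 = -13, c_2 = -5.
q(ln 4) = (-13)(4^2)(1) + (-5)(4^4)(-2) = 2352.

2352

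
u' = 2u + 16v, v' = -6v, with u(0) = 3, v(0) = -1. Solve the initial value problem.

Coefficient matrix A = [[2, 16], [0, -6]].
Characteristic polynomial det(A - λI) = λ^2 + 4λ - 12 = 0.
Eigenvalues λ = 2, -6.
For λ=2: (A-λI) row 1 is [0, 16], so an eigenvector is (-1, 0).
For λ=-6: (A-λI) row 1 is [8, 16], so an eigenvector is (-2, 1).
General solution: K_1e^(2t)(-1,0) + K_2e^(-6t)(-2,1).
Applying u(0)=3, v(0)=-1 gives K_1=-1, K_2=-1.

u(t) = e^(2t) + 2e^(-6t), v(t) = -e^(-6t)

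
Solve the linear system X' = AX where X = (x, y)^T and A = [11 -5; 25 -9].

x(t) = C_1e^(t)cos(5t) + C_2e^(t)sin(5t), y(t) = C_1e^(t)sin(5t) + 2C_1e^(t)cos(5t) + 2C_2e^(t)sin(5t) - C_2e^(t)cos(5t)

Coefficient matrix A = [[11, -5], [25, -9]].
Characteristic polynomial det(A - λI) = λ^2 - 2λ + 26 = 0.
Eigenvalues λ = 1 ± 5i (complex conjugate pair).
For λ=1+5i: an eigenvector is (1,2) - i(0,1) = (1, 2 - i).
A real fundamental pair from Re and Im of e^((1+5i)t)v: X_1 = e^(t)(cos(5t)·(1,2) + sin(5t)·(0,1)), X_2 = e^(t)(sin(5t)·(1,2) - cos(5t)·(0,1)).
General solution: C_1X_1 + C_2X_2.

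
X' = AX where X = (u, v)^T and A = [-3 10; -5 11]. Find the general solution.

Coefficient matrix A = [[-3, 10], [-5, 11]].
Characteristic polynomial det(A - λI) = λ^2 - 8λ + 17 = 0.
Eigenvalues λ = 4 ± i (complex conjugate pair).
For λ=4+i: an eigenvector is (1,1) - i(3,2) = (1 - 3i, 1 - 2i).
A real fundamental pair from Re and Im of e^((4+i)t)v: X_1 = e^(4t)(cos(t)·(1,1) + sin(t)·(3,2)), X_2 = e^(4t)(sin(t)·(1,1) - cos(t)·(3,2)).
General solution: c_1X_1 + c_2X_2.

u(t) = 3c_1e^(4t)sin(t) + c_1e^(4t)cos(t) + c_2e^(4t)sin(t) - 3c_2e^(4t)cos(t), v(t) = 2c_1e^(4t)sin(t) + c_1e^(4t)cos(t) + c_2e^(4t)sin(t) - 2c_2e^(4t)cos(t)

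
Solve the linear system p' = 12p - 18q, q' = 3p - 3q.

Coefficient matrix A = [[12, -18], [3, -3]].
Characteristic polynomial det(A - λI) = λ^2 - 9λ + 18 = 0.
Eigenvalues λ = 3, 6.
For λ=3: (A-λI) row 1 is [9, -18], so an eigenvector is (-2, -1).
For λ=6: (A-λI) row 1 is [6, -18], so an eigenvector is (3, 1).
General solution: c_1e^(3t)(-2,-1) + c_2e^(6t)(3,1).

p(t) = -2c_1e^(3t) + 3c_2e^(6t), q(t) = -c_1e^(3t) + c_2e^(6t)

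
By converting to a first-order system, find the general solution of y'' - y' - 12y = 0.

Let x_1 = y, x_2 = y'. Then x_1' = x_2 and x_2' = 12x_1 + x_2.
A = [[0,1],[12,1]]; det(A-λI) = λ^2 - λ - 12.
Eigenvalues λ = -3, 4 with eigenvectors (1,-3), (1,4).

y(t) = C_1e^(-3t) + C_2e^(4t)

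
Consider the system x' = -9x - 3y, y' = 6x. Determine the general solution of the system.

Coefficient matrix A = [[-9, -3], [6, 0]].
Characteristic polynomial det(A - λI) = λ^2 + 9λ + 18 = 0.
Eigenvalues λ = -3, -6.
For λ=-3: (A-λI) row 1 is [-6, -3], so an eigenvector is (1, -2).
For λ=-6: (A-λI) row 1 is [-3, -3], so an eigenvector is (1, -1).
General solution: c_1e^(-3t)(1,-2) + c_2e^(-6t)(1,-1).

x(t) = c_1e^(-3t) + c_2e^(-6t), y(t) = -2c_1e^(-3t) - c_2e^(-6t)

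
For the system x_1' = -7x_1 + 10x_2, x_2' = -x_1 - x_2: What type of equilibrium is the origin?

stable spiral

A = [[-7,10],[-1,-1]]; det(A-λI) = λ^2 + 8λ + 17.
λ = -4 ± i: negative real part.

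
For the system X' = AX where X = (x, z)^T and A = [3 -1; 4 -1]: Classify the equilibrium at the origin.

unstable improper node

A = [[3,-1],[4,-1]]; det(A-λI) = λ^2 - 2λ + 1.
repeated λ = 1 with a single eigenvector.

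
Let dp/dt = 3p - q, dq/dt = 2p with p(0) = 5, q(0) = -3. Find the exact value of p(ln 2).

A = [[3,-1],[2,0]]; eigenvalues λ = 1, 2.
Eigenvectors: (1,2) for λ=1, (-1,-1) for λ=2.
From the initial condition, c_1 = -8, c_2 = -13.
p(ln 2) = (-8)(2^1)(1) + (-13)(2^2)(-1) = 36.

36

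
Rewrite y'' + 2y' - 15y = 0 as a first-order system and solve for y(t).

Let x_1 = y, x_2 = y'. Then x_1' = x_2 and x_2' = 15x_1 - 2x_2.
A = [[0,1],[15,-2]]; det(A-λI) = λ^2 + 2λ - 15.
Eigenvalues λ = 3, -5 with eigenvectors (1,3), (1,-5).

y(t) = c_1e^(3t) + c_2e^(-5t)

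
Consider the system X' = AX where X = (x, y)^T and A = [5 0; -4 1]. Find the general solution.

x(t) = -K_2e^(5t), y(t) = K_1e^(t) + K_2e^(5t)

Coefficient matrix A = [[5, 0], [-4, 1]].
Characteristic polynomial det(A - λI) = λ^2 - 6λ + 5 = 0.
Eigenvalues λ = 1, 5.
For λ=1: (A-λI) row 1 is [4, 0], so an eigenvector is (0, 1).
For λ=5: (A-λI) row 2 is [-4, -4], so an eigenvector is (-1, 1).
General solution: K_1e^(t)(0,1) + K_2e^(5t)(-1,1).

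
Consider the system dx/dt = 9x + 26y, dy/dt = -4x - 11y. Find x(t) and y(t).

Coefficient matrix A = [[9, 26], [-4, -11]].
Characteristic polynomial det(A - λI) = λ^2 + 2λ + 5 = 0.
Eigenvalues λ = -1 ± 2i (complex conjugate pair).
For λ=-1+2i: an eigenvector is (2,-1) - i(-3,1) = (2 + 3i, -1 - i).
A real fundamental pair from Re and Im of e^((-1+2i)t)v: X_1 = e^(-t)(cos(2t)·(2,-1) + sin(2t)·(-3,1)), X_2 = e^(-t)(sin(2t)·(2,-1) - cos(2t)·(-3,1)).
General solution: C_1X_1 + C_2X_2.

x(t) = -3C_1e^(-t)sin(2t) + 2C_1e^(-t)cos(2t) + 2C_2e^(-t)sin(2t) + 3C_2e^(-t)cos(2t), y(t) = C_1e^(-t)sin(2t) - C_1e^(-t)cos(2t) - C_2e^(-t)sin(2t) - C_2e^(-t)cos(2t)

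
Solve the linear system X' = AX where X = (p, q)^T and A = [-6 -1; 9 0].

p(t) = -C_1e^(-3t) - C_2te^(-3t) + C_2e^(-3t), q(t) = 3C_1e^(-3t) + 3C_2te^(-3t) - 2C_2e^(-3t)

Coefficient matrix A = [[-6, -1], [9, 0]].
Characteristic polynomial det(A - λI) = λ^2 + 6λ + 9 = 0.
Single eigenvalue λ = -3 with algebraic multiplicity 2.
Eigenvector v = (-1,3); generalized eigenvector w with (A-λI)w=v is (1,-2).
General solution: e^(-3t)[C_1·v + C_2·(t·v + w)].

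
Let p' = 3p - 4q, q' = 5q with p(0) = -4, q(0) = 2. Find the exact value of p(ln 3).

-972

A = [[3,-4],[0,5]]; eigenvalues λ = 3, 5.
Eigenvectors: (1,0) for λ=3, (2,-1) for λ=5.
From the initial condition, c_1 = 0, c_2 = -2.
p(ln 3) = (0)(3^3)(1) + (-2)(3^5)(2) = -972.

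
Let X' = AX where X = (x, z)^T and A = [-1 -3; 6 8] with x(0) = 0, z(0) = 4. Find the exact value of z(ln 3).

A = [[-1,-3],[6,8]]; eigenvalues λ = 2, 5.
Eigenvectors: (1,-1) for λ=2, (-1,2) for λ=5.
From the initial condition, c_1 = 4, c_2 = 4.
z(ln 3) = (4)(3^2)(-1) + (4)(3^5)(2) = 1908.

1908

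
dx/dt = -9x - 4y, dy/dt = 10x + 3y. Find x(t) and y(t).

Coefficient matrix A = [[-9, -4], [10, 3]].
Characteristic polynomial det(A - λI) = λ^2 + 6λ + 13 = 0.
Eigenvalues λ = -3 ± 2i (complex conjugate pair).
For λ=-3+2i: an eigenvector is (-1,1) - i(1,-2) = (-1 - i, 1 + 2i).
A real fundamental pair from Re and Im of e^((-3+2i)t)v: X_1 = e^(-3t)(cos(2t)·(-1,1) + sin(2t)·(1,-2)), X_2 = e^(-3t)(sin(2t)·(-1,1) - cos(2t)·(1,-2)).
General solution: K_1X_1 + K_2X_2.

x(t) = K_1e^(-3t)sin(2t) - K_1e^(-3t)cos(2t) - K_2e^(-3t)sin(2t) - K_2e^(-3t)cos(2t), y(t) = -2K_1e^(-3t)sin(2t) + K_1e^(-3t)cos(2t) + K_2e^(-3t)sin(2t) + 2K_2e^(-3t)cos(2t)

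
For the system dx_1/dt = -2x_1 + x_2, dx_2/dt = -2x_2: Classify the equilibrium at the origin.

A = [[-2,1],[0,-2]]; det(A-λI) = λ^2 + 4λ + 4.
repeated λ = -2 with a single eigenvector.

stable improper node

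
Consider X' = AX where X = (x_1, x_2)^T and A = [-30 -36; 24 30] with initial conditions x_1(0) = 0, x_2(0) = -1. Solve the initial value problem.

x_1(t) = 3e^(6t) - 3e^(-6t), x_2(t) = -3e^(6t) + 2e^(-6t)

Coefficient matrix A = [[-30, -36], [24, 30]].
Characteristic polynomial det(A - λI) = λ^2 - 36 = 0.
Eigenvalues λ = -6, 6.
For λ=-6: (A-λI) row 1 is [-24, -36], so an eigenvector is (3, -2).
For λ=6: (A-λI) row 1 is [-36, -36], so an eigenvector is (1, -1).
General solution: C_1e^(-6t)(3,-2) + C_2e^(6t)(1,-1).
Applying x_1(0)=0, x_2(0)=-1 gives C_1=-1, C_2=3.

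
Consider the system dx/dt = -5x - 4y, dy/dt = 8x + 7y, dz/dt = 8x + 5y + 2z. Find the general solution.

Coefficient matrix A = [[-5, -4, 0], [8, 7, 0], [8, 5, 2]].
det(A - λI) = 0 gives eigenvalues λ = -1, 3, 2.
For λ=-1: eigenvector (1,-1,-1).
For λ=3: eigenvector (1,-2,-2).
For λ=2: eigenvector (0,0,1).
General solution: K_1e^(-t)(1,-1,-1) + K_2e^(3t)(1,-2,-2) + K_3e^(2t)(0,0,1).

x(t) = K_1e^(-t) + K_2e^(3t), y(t) = -K_1e^(-t) - 2K_2e^(3t), z(t) = -K_1e^(-t) - 2K_2e^(3t) + K_3e^(2t)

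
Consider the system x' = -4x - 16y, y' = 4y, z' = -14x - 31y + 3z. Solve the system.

Coefficient matrix A = [[-4, -16, 0], [0, 4, 0], [-14, -31, 3]].
det(A - λI) = 0 gives eigenvalues λ = 3, 4, -4.
For λ=3: eigenvector (0,0,1).
For λ=4: eigenvector (-2,1,-3).
For λ=-4: eigenvector (1,0,2).
General solution: K_1e^(3t)(0,0,1) + K_2e^(4t)(-2,1,-3) + K_3e^(-4t)(1,0,2).

x(t) = -2K_2e^(4t) + K_3e^(-4t), y(t) = K_2e^(4t), z(t) = K_1e^(3t) - 3K_2e^(4t) + 2K_3e^(-4t)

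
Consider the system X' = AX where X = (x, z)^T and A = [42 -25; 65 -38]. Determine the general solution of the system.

Coefficient matrix A = [[42, -25], [65, -38]].
Characteristic polynomial det(A - λI) = λ^2 - 4λ + 29 = 0.
Eigenvalues λ = 2 ± 5i (complex conjugate pair).
For λ=2+5i: an eigenvector is (-2,-3) - i(-1,-2) = (-2 + i, -3 + 2i).
A real fundamental pair from Re and Im of e^((2+5i)t)v: X_1 = e^(2t)(cos(5t)·(-2,-3) + sin(5t)·(-1,-2)), X_2 = e^(2t)(sin(5t)·(-2,-3) - cos(5t)·(-1,-2)).
General solution: K_1X_1 + K_2X_2.

x(t) = -K_1e^(2t)sin(5t) - 2K_1e^(2t)cos(5t) - 2K_2e^(2t)sin(5t) + K_2e^(2t)cos(5t), z(t) = -2K_1e^(2t)sin(5t) - 3K_1e^(2t)cos(5t) - 3K_2e^(2t)sin(5t) + 2K_2e^(2t)cos(5t)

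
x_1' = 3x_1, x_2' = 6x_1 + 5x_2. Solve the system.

x_1(t) = c_2e^(3t), x_2(t) = c_1e^(5t) - 3c_2e^(3t)

Coefficient matrix A = [[3, 0], [6, 5]].
Characteristic polynomial det(A - λI) = λ^2 - 8λ + 15 = 0.
Eigenvalues λ = 5, 3.
For λ=5: (A-λI) row 1 is [-2, 0], so an eigenvector is (0, 1).
For λ=3: (A-λI) row 2 is [6, 2], so an eigenvector is (1, -3).
General solution: c_1e^(5t)(0,1) + c_2e^(3t)(1,-3).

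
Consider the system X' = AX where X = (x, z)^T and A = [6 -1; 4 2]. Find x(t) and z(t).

Coefficient matrix A = [[6, -1], [4, 2]].
Characteristic polynomial det(A - λI) = λ^2 - 8λ + 16 = 0.
Single eigenvalue λ = 4 with algebraic multiplicity 2.
Eigenvector v = (-1,-2); generalized eigenvector w with (A-λI)w=v is (0,1).
General solution: e^(4t)[C_1·v + C_2·(t·v + w)].

x(t) = -C_1e^(4t) - C_2te^(4t), z(t) = -2C_1e^(4t) - 2C_2te^(4t) + C_2e^(4t)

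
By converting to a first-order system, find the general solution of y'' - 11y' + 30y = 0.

y(t) = K_1e^(6t) + K_2e^(5t)

Let x_1 = y, x_2 = y'. Then x_1' = x_2 and x_2' = -30x_1 + 11x_2.
A = [[0,1],[-30,11]]; det(A-λI) = λ^2 - 11λ + 30.
Eigenvalues λ = 6, 5 with eigenvectors (1,6), (1,5).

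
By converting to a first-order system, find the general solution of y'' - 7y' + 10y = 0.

y(t) = c_1e^(2t) + c_2e^(5t)

Let x_1 = y, x_2 = y'. Then x_1' = x_2 and x_2' = -10x_1 + 7x_2.
A = [[0,1],[-10,7]]; det(A-λI) = λ^2 - 7λ + 10.
Eigenvalues λ = 2, 5 with eigenvectors (1,2), (1,5).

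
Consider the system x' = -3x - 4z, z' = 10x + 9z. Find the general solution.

x(t) = K_1e^(3t)sin(2t) - K_1e^(3t)cos(2t) - K_2e^(3t)sin(2t) - K_2e^(3t)cos(2t), z(t) = -2K_1e^(3t)sin(2t) + K_1e^(3t)cos(2t) + K_2e^(3t)sin(2t) + 2K_2e^(3t)cos(2t)

Coefficient matrix A = [[-3, -4], [10, 9]].
Characteristic polynomial det(A - λI) = λ^2 - 6λ + 13 = 0.
Eigenvalues λ = 3 ± 2i (complex conjugate pair).
For λ=3+2i: an eigenvector is (-1,1) - i(1,-2) = (-1 - i, 1 + 2i).
A real fundamental pair from Re and Im of e^((3+2i)t)v: X_1 = e^(3t)(cos(2t)·(-1,1) + sin(2t)·(1,-2)), X_2 = e^(3t)(sin(2t)·(-1,1) - cos(2t)·(1,-2)).
General solution: K_1X_1 + K_2X_2.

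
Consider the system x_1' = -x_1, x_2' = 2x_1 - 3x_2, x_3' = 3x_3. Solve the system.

x_1(t) = c_1e^(-t), x_2(t) = c_1e^(-t) + c_2e^(-3t), x_3(t) = c_3e^(3t)

Coefficient matrix A = [[-1, 0, 0], [2, -3, 0], [0, 0, 3]].
det(A - λI) = 0 gives eigenvalues λ = -1, -3, 3.
For λ=-1: eigenvector (1,1,0).
For λ=-3: eigenvector (0,1,0).
For λ=3: eigenvector (0,0,1).
General solution: c_1e^(-t)(1,1,0) + c_2e^(-3t)(0,1,0) + c_3e^(3t)(0,0,1).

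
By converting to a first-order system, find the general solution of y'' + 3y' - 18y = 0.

Let x_1 = y, x_2 = y'. Then x_1' = x_2 and x_2' = 18x_1 - 3x_2.
A = [[0,1],[18,-3]]; det(A-λI) = λ^2 + 3λ - 18.
Eigenvalues λ = 3, -6 with eigenvectors (1,3), (1,-6).

y(t) = C_1e^(3t) + C_2e^(-6t)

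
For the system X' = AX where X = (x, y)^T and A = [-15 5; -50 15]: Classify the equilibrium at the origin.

A = [[-15,5],[-50,15]]; det(A-λI) = λ^2 + 25.
λ = 0 ± 5i: zero real part.

center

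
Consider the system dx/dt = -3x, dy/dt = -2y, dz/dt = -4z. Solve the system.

x(t) = K_1e^(-3t), y(t) = K_2e^(-2t), z(t) = K_3e^(-4t)

Coefficient matrix A = [[-3, 0, 0], [0, -2, 0], [0, 0, -4]].
det(A - λI) = 0 gives eigenvalues λ = -3, -2, -4.
For λ=-3: eigenvector (1,0,0).
For λ=-2: eigenvector (0,1,0).
For λ=-4: eigenvector (0,0,1).
General solution: K_1e^(-3t)(1,0,0) + K_2e^(-2t)(0,1,0) + K_3e^(-4t)(0,0,1).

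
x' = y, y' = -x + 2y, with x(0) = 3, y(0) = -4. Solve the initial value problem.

x(t) = -7te^(t) + 3e^(t), y(t) = -7te^(t) - 4e^(t)

Coefficient matrix A = [[0, 1], [-1, 2]].
Characteristic polynomial det(A - λI) = λ^2 - 2λ + 1 = 0.
Single eigenvalue λ = 1 with algebraic multiplicity 2.
Eigenvector v = (-1,-1); generalized eigenvector w with (A-λI)w=v is (2,1).
General solution: e^(t)[c_1·v + c_2·(t·v + w)].
Applying x(0)=3, y(0)=-4 gives c_1=11, c_2=7.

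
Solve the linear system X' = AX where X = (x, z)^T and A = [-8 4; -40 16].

x(t) = -c_1e^(4t)cos(4t) - c_2e^(4t)sin(4t), z(t) = c_1e^(4t)sin(4t) - 3c_1e^(4t)cos(4t) - 3c_2e^(4t)sin(4t) - c_2e^(4t)cos(4t)

Coefficient matrix A = [[-8, 4], [-40, 16]].
Characteristic polynomial det(A - λI) = λ^2 - 8λ + 32 = 0.
Eigenvalues λ = 4 ± 4i (complex conjugate pair).
For λ=4+4i: an eigenvector is (-1,-3) - i(0,1) = (-1, -3 - i).
A real fundamental pair from Re and Im of e^((4+4i)t)v: X_1 = e^(4t)(cos(4t)·(-1,-3) + sin(4t)·(0,1)), X_2 = e^(4t)(sin(4t)·(-1,-3) - cos(4t)·(0,1)).
General solution: c_1X_1 + c_2X_2.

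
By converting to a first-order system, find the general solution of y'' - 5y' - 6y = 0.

Let x_1 = y, x_2 = y'. Then x_1' = x_2 and x_2' = 6x_1 + 5x_2.
A = [[0,1],[6,5]]; det(A-λI) = λ^2 - 5λ - 6.
Eigenvalues λ = 6, -1 with eigenvectors (1,6), (1,-1).

y(t) = c_1e^(6t) + c_2e^(-t)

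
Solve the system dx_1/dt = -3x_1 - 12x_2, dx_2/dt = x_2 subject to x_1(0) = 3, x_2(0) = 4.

Coefficient matrix A = [[-3, -12], [0, 1]].
Characteristic polynomial det(A - λI) = λ^2 + 2λ - 3 = 0.
Eigenvalues λ = -3, 1.
For λ=-3: (A-λI) row 1 is [0, -12], so an eigenvector is (-1, 0).
For λ=1: (A-λI) row 1 is [-4, -12], so an eigenvector is (3, -1).
General solution: K_1e^(-3t)(-1,0) + K_2e^(t)(3,-1).
Applying x_1(0)=3, x_2(0)=4 gives K_1=-15, K_2=-4.

x_1(t) = -12e^(t) + 15e^(-3t), x_2(t) = 4e^(t)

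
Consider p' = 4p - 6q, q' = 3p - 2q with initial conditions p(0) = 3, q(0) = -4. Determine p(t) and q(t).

p(t) = 11e^(t)sin(3t) + 3e^(t)cos(3t), q(t) = 7e^(t)sin(3t) - 4e^(t)cos(3t)

Coefficient matrix A = [[4, -6], [3, -2]].
Characteristic polynomial det(A - λI) = λ^2 - 2λ + 10 = 0.
Eigenvalues λ = 1 ± 3i (complex conjugate pair).
For λ=1+3i: an eigenvector is (-1,-1) - i(1,0) = (-1 - i, -1).
A real fundamental pair from Re and Im of e^((1+3i)t)v: X_1 = e^(t)(cos(3t)·(-1,-1) + sin(3t)·(1,0)), X_2 = e^(t)(sin(3t)·(-1,-1) - cos(3t)·(1,0)).
General solution: C_1X_1 + C_2X_2.
Applying p(0)=3, q(0)=-4 gives C_1=4, C_2=-7.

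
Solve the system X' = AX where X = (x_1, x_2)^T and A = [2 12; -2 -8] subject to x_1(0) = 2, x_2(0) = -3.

x_1(t) = -12e^(-2t) + 14e^(-4t), x_2(t) = 4e^(-2t) - 7e^(-4t)

Coefficient matrix A = [[2, 12], [-2, -8]].
Characteristic polynomial det(A - λI) = λ^2 + 6λ + 8 = 0.
Eigenvalues λ = -2, -4.
For λ=-2: (A-λI) row 1 is [4, 12], so an eigenvector is (-3, 1).
For λ=-4: (A-λI) row 1 is [6, 12], so an eigenvector is (-2, 1).
General solution: K_1e^(-2t)(-3,1) + K_2e^(-4t)(-2,1).
Applying x_1(0)=2, x_2(0)=-3 gives K_1=4, K_2=-7.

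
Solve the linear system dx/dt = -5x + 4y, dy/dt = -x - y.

Coefficient matrix A = [[-5, 4], [-1, -1]].
Characteristic polynomial det(A - λI) = λ^2 + 6λ + 9 = 0.
Single eigenvalue λ = -3 with algebraic multiplicity 2.
Eigenvector v = (-2,-1); generalized eigenvector w with (A-λI)w=v is (1,0).
General solution: e^(-3t)[K_1·v + K_2·(t·v + w)].

x(t) = -2K_1e^(-3t) - 2K_2te^(-3t) + K_2e^(-3t), y(t) = -K_1e^(-3t) - K_2te^(-3t)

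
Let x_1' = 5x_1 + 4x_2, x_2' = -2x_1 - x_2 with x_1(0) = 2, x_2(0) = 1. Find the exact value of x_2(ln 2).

A = [[5,4],[-2,-1]]; eigenvalues λ = 1, 3.
Eigenvectors: (1,-1) for λ=1, (-2,1) for λ=3.
From the initial condition, c_1 = -4, c_2 = -3.
x_2(ln 2) = (-4)(2^1)(-1) + (-3)(2^3)(1) = -16.

-16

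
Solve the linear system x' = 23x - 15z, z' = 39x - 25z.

x(t) = 2c_1e^(-t)sin(3t) - c_1e^(-t)cos(3t) - c_2e^(-t)sin(3t) - 2c_2e^(-t)cos(3t), z(t) = 3c_1e^(-t)sin(3t) - 2c_1e^(-t)cos(3t) - 2c_2e^(-t)sin(3t) - 3c_2e^(-t)cos(3t)

Coefficient matrix A = [[23, -15], [39, -25]].
Characteristic polynomial det(A - λI) = λ^2 + 2λ + 10 = 0.
Eigenvalues λ = -1 ± 3i (complex conjugate pair).
For λ=-1+3i: an eigenvector is (-1,-2) - i(2,3) = (-1 - 2i, -2 - 3i).
A real fundamental pair from Re and Im of e^((-1+3i)t)v: X_1 = e^(-t)(cos(3t)·(-1,-2) + sin(3t)·(2,3)), X_2 = e^(-t)(sin(3t)·(-1,-2) - cos(3t)·(2,3)).
General solution: c_1X_1 + c_2X_2.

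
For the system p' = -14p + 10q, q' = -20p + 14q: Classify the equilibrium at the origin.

A = [[-14,10],[-20,14]]; det(A-λI) = λ^2 + 4.
λ = 0 ± 2i: zero real part.

center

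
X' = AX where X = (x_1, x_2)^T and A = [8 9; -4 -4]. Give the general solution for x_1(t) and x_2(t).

x_1(t) = 3c_1e^(2t) + 3c_2te^(2t) + 2c_2e^(2t), x_2(t) = -2c_1e^(2t) - 2c_2te^(2t) - c_2e^(2t)

Coefficient matrix A = [[8, 9], [-4, -4]].
Characteristic polynomial det(A - λI) = λ^2 - 4λ + 4 = 0.
Single eigenvalue λ = 2 with algebraic multiplicity 2.
Eigenvector v = (3,-2); generalized eigenvector w with (A-λI)w=v is (2,-1).
General solution: e^(2t)[c_1·v + c_2·(t·v + w)].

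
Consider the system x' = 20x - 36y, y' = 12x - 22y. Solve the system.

Coefficient matrix A = [[20, -36], [12, -22]].
Characteristic polynomial det(A - λI) = λ^2 + 2λ - 8 = 0.
Eigenvalues λ = 2, -4.
For λ=2: (A-λI) row 1 is [18, -36], so an eigenvector is (2, 1).
For λ=-4: (A-λI) row 1 is [24, -36], so an eigenvector is (-3, -2).
General solution: K_1e^(2t)(2,1) + K_2e^(-4t)(-3,-2).

x(t) = 2K_1e^(2t) - 3K_2e^(-4t), y(t) = K_1e^(2t) - 2K_2e^(-4t)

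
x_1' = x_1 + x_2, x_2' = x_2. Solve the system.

x_1(t) = -K_1e^(t) - K_2te^(t) + 3K_2e^(t), x_2(t) = -K_2e^(t)

Coefficient matrix A = [[1, 1], [0, 1]].
Characteristic polynomial det(A - λI) = λ^2 - 2λ + 1 = 0.
Single eigenvalue λ = 1 with algebraic multiplicity 2.
Eigenvector v = (-1,0); generalized eigenvector w with (A-λI)w=v is (3,-1).
General solution: e^(t)[K_1·v + K_2·(t·v + w)].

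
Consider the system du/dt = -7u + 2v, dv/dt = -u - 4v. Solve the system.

Coefficient matrix A = [[-7, 2], [-1, -4]].
Characteristic polynomial det(A - λI) = λ^2 + 11λ + 30 = 0.
Eigenvalues λ = -6, -5.
For λ=-6: (A-λI) row 1 is [-1, 2], so an eigenvector is (-2, -1).
For λ=-5: (A-λI) row 1 is [-2, 2], so an eigenvector is (-1, -1).
General solution: K_1e^(-6t)(-2,-1) + K_2e^(-5t)(-1,-1).

u(t) = -2K_1e^(-6t) - K_2e^(-5t), v(t) = -K_1e^(-6t) - K_2e^(-5t)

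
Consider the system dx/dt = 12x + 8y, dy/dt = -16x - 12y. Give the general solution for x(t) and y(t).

Coefficient matrix A = [[12, 8], [-16, -12]].
Characteristic polynomial det(A - λI) = λ^2 - 16 = 0.
Eigenvalues λ = 4, -4.
For λ=4: (A-λI) row 1 is [8, 8], so an eigenvector is (1, -1).
For λ=-4: (A-λI) row 1 is [16, 8], so an eigenvector is (-1, 2).
General solution: C_1e^(4t)(1,-1) + C_2e^(-4t)(-1,2).

x(t) = C_1e^(4t) - C_2e^(-4t), y(t) = -C_1e^(4t) + 2C_2e^(-4t)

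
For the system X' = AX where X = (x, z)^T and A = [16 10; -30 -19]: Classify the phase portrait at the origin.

A = [[16,10],[-30,-19]]; det(A-λI) = λ^2 + 3λ - 4.
λ = -4, 1: opposite signs.

saddle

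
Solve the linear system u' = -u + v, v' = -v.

Coefficient matrix A = [[-1, 1], [0, -1]].
Characteristic polynomial det(A - λI) = λ^2 + 2λ + 1 = 0.
Single eigenvalue λ = -1 with algebraic multiplicity 2.
Eigenvector v = (1,0); generalized eigenvector w with (A-λI)w=v is (2,1).
General solution: e^(-t)[K_1·v + K_2·(t·v + w)].

u(t) = K_1e^(-t) + K_2te^(-t) + 2K_2e^(-t), v(t) = K_2e^(-t)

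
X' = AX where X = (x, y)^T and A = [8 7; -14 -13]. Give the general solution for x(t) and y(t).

x(t) = K_1e^(-6t) - K_2e^(t), y(t) = -2K_1e^(-6t) + K_2e^(t)

Coefficient matrix A = [[8, 7], [-14, -13]].
Characteristic polynomial det(A - λI) = λ^2 + 5λ - 6 = 0.
Eigenvalues λ = -6, 1.
For λ=-6: (A-λI) row 1 is [14, 7], so an eigenvector is (1, -2).
For λ=1: (A-λI) row 1 is [7, 7], so an eigenvector is (-1, 1).
General solution: K_1e^(-6t)(1,-2) + K_2e^(t)(-1,1).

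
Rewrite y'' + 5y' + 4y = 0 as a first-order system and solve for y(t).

Let x_1 = y, x_2 = y'. Then x_1' = x_2 and x_2' = -4x_1 - 5x_2.
A = [[0,1],[-4,-5]]; det(A-λI) = λ^2 + 5λ + 4.
Eigenvalues λ = -4, -1 with eigenvectors (1,-4), (1,-1).

y(t) = C_1e^(-4t) + C_2e^(-t)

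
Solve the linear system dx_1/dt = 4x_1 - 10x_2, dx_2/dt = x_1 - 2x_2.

Coefficient matrix A = [[4, -10], [1, -2]].
Characteristic polynomial det(A - λI) = λ^2 - 2λ + 2 = 0.
Eigenvalues λ = 1 ± i (complex conjugate pair).
For λ=1+i: an eigenvector is (1,0) - i(3,1) = (1 - 3i, 0 - i).
A real fundamental pair from Re and Im of e^((1+i)t)v: X_1 = e^(t)(cos(t)·(1,0) + sin(t)·(3,1)), X_2 = e^(t)(sin(t)·(1,0) - cos(t)·(3,1)).
General solution: c_1X_1 + c_2X_2.

x_1(t) = 3c_1e^(t)sin(t) + c_1e^(t)cos(t) + c_2e^(t)sin(t) - 3c_2e^(t)cos(t), x_2(t) = c_1e^(t)sin(t) - c_2e^(t)cos(t)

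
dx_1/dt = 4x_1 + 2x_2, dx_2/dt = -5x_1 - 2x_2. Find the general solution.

Coefficient matrix A = [[4, 2], [-5, -2]].
Characteristic polynomial det(A - λI) = λ^2 - 2λ + 2 = 0.
Eigenvalues λ = 1 ± i (complex conjugate pair).
For λ=1+i: an eigenvector is (1,-1) - i(1,-2) = (1 - i, -1 + 2i).
A real fundamental pair from Re and Im of e^((1+i)t)v: X_1 = e^(t)(cos(t)·(1,-1) + sin(t)·(1,-2)), X_2 = e^(t)(sin(t)·(1,-1) - cos(t)·(1,-2)).
General solution: C_1X_1 + C_2X_2.

x_1(t) = C_1e^(t)sin(t) + C_1e^(t)cos(t) + C_2e^(t)sin(t) - C_2e^(t)cos(t), x_2(t) = -2C_1e^(t)sin(t) - C_1e^(t)cos(t) - C_2e^(t)sin(t) + 2C_2e^(t)cos(t)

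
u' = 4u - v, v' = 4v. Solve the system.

Coefficient matrix A = [[4, -1], [0, 4]].
Characteristic polynomial det(A - λI) = λ^2 - 8λ + 16 = 0.
Single eigenvalue λ = 4 with algebraic multiplicity 2.
Eigenvector v = (1,0); generalized eigenvector w with (A-λI)w=v is (-2,-1).
General solution: e^(4t)[C_1·v + C_2·(t·v + w)].

u(t) = C_1e^(4t) + C_2te^(4t) - 2C_2e^(4t), v(t) = -C_2e^(4t)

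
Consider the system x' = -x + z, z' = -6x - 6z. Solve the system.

Coefficient matrix A = [[-1, 1], [-6, -6]].
Characteristic polynomial det(A - λI) = λ^2 + 7λ + 12 = 0.
Eigenvalues λ = -3, -4.
For λ=-3: (A-λI) row 1 is [2, 1], so an eigenvector is (1, -2).
For λ=-4: (A-λI) row 1 is [3, 1], so an eigenvector is (1, -3).
General solution: c_1e^(-3t)(1,-2) + c_2e^(-4t)(1,-3).

x(t) = c_1e^(-3t) + c_2e^(-4t), z(t) = -2c_1e^(-3t) - 3c_2e^(-4t)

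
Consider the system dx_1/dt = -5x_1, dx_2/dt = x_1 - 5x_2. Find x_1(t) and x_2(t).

x_1(t) = -K_2e^(-5t), x_2(t) = -K_1e^(-5t) - K_2te^(-5t) + 3K_2e^(-5t)

Coefficient matrix A = [[-5, 0], [1, -5]].
Characteristic polynomial det(A - λI) = λ^2 + 10λ + 25 = 0.
Single eigenvalue λ = -5 with algebraic multiplicity 2.
Eigenvector v = (0,-1); generalized eigenvector w with (A-λI)w=v is (-1,3).
General solution: e^(-5t)[K_1·v + K_2·(t·v + w)].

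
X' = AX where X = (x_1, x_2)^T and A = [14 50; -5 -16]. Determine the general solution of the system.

Coefficient matrix A = [[14, 50], [-5, -16]].
Characteristic polynomial det(A - λI) = λ^2 + 2λ + 26 = 0.
Eigenvalues λ = -1 ± 5i (complex conjugate pair).
For λ=-1+5i: an eigenvector is (1,0) - i(3,-1) = (1 - 3i, 0 + i).
A real fundamental pair from Re and Im of e^((-1+5i)t)v: X_1 = e^(-t)(cos(5t)·(1,0) + sin(5t)·(3,-1)), X_2 = e^(-t)(sin(5t)·(1,0) - cos(5t)·(3,-1)).
General solution: c_1X_1 + c_2X_2.

x_1(t) = 3c_1e^(-t)sin(5t) + c_1e^(-t)cos(5t) + c_2e^(-t)sin(5t) - 3c_2e^(-t)cos(5t), x_2(t) = -c_1e^(-t)sin(5t) + c_2e^(-t)cos(5t)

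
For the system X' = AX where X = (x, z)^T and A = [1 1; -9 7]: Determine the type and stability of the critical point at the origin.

A = [[1,1],[-9,7]]; det(A-λI) = λ^2 - 8λ + 16.
repeated λ = 4 with a single eigenvector.

unstable improper node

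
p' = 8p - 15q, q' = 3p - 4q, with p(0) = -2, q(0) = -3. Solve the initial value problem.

p(t) = 11e^(2t)sin(3t) - 2e^(2t)cos(3t), q(t) = 4e^(2t)sin(3t) - 3e^(2t)cos(3t)

Coefficient matrix A = [[8, -15], [3, -4]].
Characteristic polynomial det(A - λI) = λ^2 - 4λ + 13 = 0.
Eigenvalues λ = 2 ± 3i (complex conjugate pair).
For λ=2+3i: an eigenvector is (-1,0) - i(-2,-1) = (-1 + 2i, 0 + i).
A real fundamental pair from Re and Im of e^((2+3i)t)v: X_1 = e^(2t)(cos(3t)·(-1,0) + sin(3t)·(-2,-1)), X_2 = e^(2t)(sin(3t)·(-1,0) - cos(3t)·(-2,-1)).
General solution: K_1X_1 + K_2X_2.
Applying p(0)=-2, q(0)=-3 gives K_1=-4, K_2=-3.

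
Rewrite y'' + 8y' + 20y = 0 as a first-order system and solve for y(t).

y(t) = C_1e^(-4t)cos(2t) + C_2e^(-4t)sin(2t)

Let x_1 = y, x_2 = y'. Then x_1' = x_2 and x_2' = -20x_1 - 8x_2.
A = [[0,1],[-20,-8]]; det(A-λI) = λ^2 + 8λ + 20.
Eigenvalues λ = -4 ± 2i.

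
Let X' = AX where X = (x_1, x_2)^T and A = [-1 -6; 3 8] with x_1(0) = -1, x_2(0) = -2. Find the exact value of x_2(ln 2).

A = [[-1,-6],[3,8]]; eigenvalues λ = 2, 5.
Eigenvectors: (2,-1) for λ=2, (1,-1) for λ=5.
From the initial condition, c_1 = -3, c_2 = 5.
x_2(ln 2) = (-3)(2^2)(-1) + (5)(2^5)(-1) = -148.

-148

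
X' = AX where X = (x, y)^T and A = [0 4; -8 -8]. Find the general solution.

Coefficient matrix A = [[0, 4], [-8, -8]].
Characteristic polynomial det(A - λI) = λ^2 + 8λ + 32 = 0.
Eigenvalues λ = -4 ± 4i (complex conjugate pair).
For λ=-4+4i: an eigenvector is (0,-1) - i(-1,1) = (0 + i, -1 - i).
A real fundamental pair from Re and Im of e^((-4+4i)t)v: X_1 = e^(-4t)(cos(4t)·(0,-1) + sin(4t)·(-1,1)), X_2 = e^(-4t)(sin(4t)·(0,-1) - cos(4t)·(-1,1)).
General solution: c_1X_1 + c_2X_2.

x(t) = -c_1e^(-4t)sin(4t) + c_2e^(-4t)cos(4t), y(t) = c_1e^(-4t)sin(4t) - c_1e^(-4t)cos(4t) - c_2e^(-4t)sin(4t) - c_2e^(-4t)cos(4t)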